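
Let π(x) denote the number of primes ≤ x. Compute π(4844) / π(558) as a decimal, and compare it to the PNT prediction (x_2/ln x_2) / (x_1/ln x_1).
π(4844)/π(558) = 650/102 ≈ 6.3725;  PNT prediction ≈ 6.4701.

π(558) = 102 and π(4844) = 650, so π(4844)/π(558) ≈ 6.3725. The PNT-predicted ratio is (4844/ln(4844)) / (558/ln(558)) ≈ 6.4701. The two agree to within a few percent, as expected.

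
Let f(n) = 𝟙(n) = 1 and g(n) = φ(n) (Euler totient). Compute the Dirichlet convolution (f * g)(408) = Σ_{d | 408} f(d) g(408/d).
(𝟙 * φ)(408) = 408

Divisors of 408: [1, 2, 3, 4, 6, 8, 12, 17, 24, 34, 51, 68, 102, 136, 204, 408]. For each d | 408:
  d = 1: 𝟙(1) · φ(408/1) = 1 · 128 = 128
  d = 2: 𝟙(2) · φ(408/2) = 1 · 64 = 64
  d = 3: 𝟙(3) · φ(408/3) = 1 · 64 = 64
  d = 4: 𝟙(4) · φ(408/4) = 1 · 32 = 32
  d = 6: 𝟙(6) · φ(408/6) = 1 · 32 = 32
  d = 8: 𝟙(8) · φ(408/8) = 1 · 32 = 32
  d = 12: 𝟙(12) · φ(408/12) = 1 · 16 = 16
  d = 17: 𝟙(17) · φ(408/17) = 1 · 8 = 8
  d = 24: 𝟙(24) · φ(408/24) = 1 · 16 = 16
  d = 34: 𝟙(34) · φ(408/34) = 1 · 4 = 4
  d = 51: 𝟙(51) · φ(408/51) = 1 · 4 = 4
  d = 68: 𝟙(68) · φ(408/68) = 1 · 2 = 2
  d = 102: 𝟙(102) · φ(408/102) = 1 · 2 = 2
  d = 136: 𝟙(136) · φ(408/136) = 1 · 2 = 2
  d = 204: 𝟙(204) · φ(408/204) = 1 · 1 = 1
  d = 408: 𝟙(408) · φ(408/408) = 1 · 1 = 1
Summing: (𝟙 * φ)(408) = 128 + 64 + 64 + 32 + 32 + 32 + 16 + 8 + 16 + 4 + 4 + 2 + 2 + 2 + 1 + 1 = 408.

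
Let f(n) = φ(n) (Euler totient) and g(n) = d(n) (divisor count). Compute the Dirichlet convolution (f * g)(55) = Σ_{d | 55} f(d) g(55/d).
(φ * d)(55) = 72

Divisors of 55: [1, 5, 11, 55]. For each d | 55:
  d = 1: φ(1) · d(55/1) = 1 · 4 = 4
  d = 5: φ(5) · d(55/5) = 4 · 2 = 8
  d = 11: φ(11) · d(55/11) = 10 · 2 = 20
  d = 55: φ(55) · d(55/55) = 40 · 1 = 40
Summing: (φ * d)(55) = 4 + 8 + 20 + 40 = 72.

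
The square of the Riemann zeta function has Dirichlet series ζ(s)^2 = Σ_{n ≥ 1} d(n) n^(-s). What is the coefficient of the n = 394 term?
d(394) = 4

ζ(s)^2 = (Σ 1/m^s)(Σ 1/k^s). The coefficient of 1/n^s in the product is the number of ordered pairs (m, k) with mk = n, which equals d(n). For n = 394, divisors are [1, 2, 197, 394], so d(394) = 4.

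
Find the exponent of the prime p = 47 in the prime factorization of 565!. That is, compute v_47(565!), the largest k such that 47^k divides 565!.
v_47(565!) = 12

Legendre's formula: v_p(n!) = Σ_{k ≥ 1} ⌊n / p^k⌋. For p = 47, n = 565, the terms are:
  ⌊565/47^1⌋ = ⌊565/47⌋ = 12
(the next term ⌊565/47^2⌋ = 0, terminating the sum). Summing: v_47(565!) = 12 = 12.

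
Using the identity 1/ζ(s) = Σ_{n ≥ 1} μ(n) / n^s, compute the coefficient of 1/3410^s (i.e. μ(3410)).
μ(3410) = 1

Factor n = 3410 = 2 · 5 · 11 · 31. μ(n) = 0 if any exponent ≥ 2 (not squarefree); otherwise μ(n) = (−1)^{ω(n)} where ω(n) is the number of distinct prime factors. Applying: μ(3410) = 1.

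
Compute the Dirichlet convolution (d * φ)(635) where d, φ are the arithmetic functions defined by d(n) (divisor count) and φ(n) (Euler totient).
(d * φ)(635) = 768

Divisors of 635: [1, 5, 127, 635]. For each d | 635:
  d = 1: d(1) · φ(635/1) = 1 · 504 = 504
  d = 5: d(5) · φ(635/5) = 2 · 126 = 252
  d = 127: d(127) · φ(635/127) = 2 · 4 = 8
  d = 635: d(635) · φ(635/635) = 4 · 1 = 4
Summing: (d * φ)(635) = 504 + 252 + 8 + 4 = 768.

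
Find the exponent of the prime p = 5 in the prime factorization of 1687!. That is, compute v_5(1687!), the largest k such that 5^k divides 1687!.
v_5(1687!) = 419

Legendre's formula: v_p(n!) = Σ_{k ≥ 1} ⌊n / p^k⌋. For p = 5, n = 1687, the terms are:
  ⌊1687/5^1⌋ = ⌊1687/5⌋ = 337
  ⌊1687/5^2⌋ = ⌊1687/25⌋ = 67
  ⌊1687/5^3⌋ = ⌊1687/125⌋ = 13
  ⌊1687/5^4⌋ = ⌊1687/625⌋ = 2
(the next term ⌊1687/5^5⌋ = 0, terminating the sum). Summing: v_5(1687!) = 337 + 67 + 13 + 2 = 419.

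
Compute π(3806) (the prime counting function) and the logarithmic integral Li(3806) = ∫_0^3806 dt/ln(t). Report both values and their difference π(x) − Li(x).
π(3806) = 529;  Li(3806) ≈ 541.90;  π(x) − Li(x) ≈ -12.90.

Direct count of primes ≤ 3806 gives π(3806) = 529. Numerical evaluation of the logarithmic integral gives Li(3806) ≈ 541.90. The difference π(x) − Li(x) ≈ -12.90 is typically negative for small/moderate x (Li(x) overestimates), though Littlewood's theorem shows this sign changes infinitely often.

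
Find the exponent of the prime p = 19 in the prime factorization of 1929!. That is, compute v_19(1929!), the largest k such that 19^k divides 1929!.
v_19(1929!) = 106

Legendre's formula: v_p(n!) = Σ_{k ≥ 1} ⌊n / p^k⌋. For p = 19, n = 1929, the terms are:
  ⌊1929/19^1⌋ = ⌊1929/19⌋ = 101
  ⌊1929/19^2⌋ = ⌊1929/361⌋ = 5
(the next term ⌊1929/19^3⌋ = 0, terminating the sum). Summing: v_19(1929!) = 101 + 5 = 106.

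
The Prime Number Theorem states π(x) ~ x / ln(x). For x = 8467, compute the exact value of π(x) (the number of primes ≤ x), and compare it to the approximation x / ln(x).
π(8467) = 1059;  x/ln(x) ≈ 936.21;  relative error ≈ 11.60%.

Directly count primes up to 8467: π(8467) = 1059. The PNT approximation gives 8467/ln(8467) ≈ 8467/9.04393 ≈ 936.21. Relative error (π(x) − x/ln(x)) / π(x) ≈ 11.60%; the approximation is known to undercount slightly (Li(x) is a better estimate).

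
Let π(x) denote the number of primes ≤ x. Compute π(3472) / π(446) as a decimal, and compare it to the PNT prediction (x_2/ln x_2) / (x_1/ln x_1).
π(3472)/π(446) = 487/86 ≈ 5.6628;  PNT prediction ≈ 5.8252.

π(446) = 86 and π(3472) = 487, so π(3472)/π(446) ≈ 5.6628. The PNT-predicted ratio is (3472/ln(3472)) / (446/ln(446)) ≈ 5.8252. The two agree to within a few percent, as expected.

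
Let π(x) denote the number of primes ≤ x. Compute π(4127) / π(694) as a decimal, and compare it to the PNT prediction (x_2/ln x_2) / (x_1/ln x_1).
π(4127)/π(694) = 567/125 ≈ 4.5360;  PNT prediction ≈ 4.6732.

π(694) = 125 and π(4127) = 567, so π(4127)/π(694) ≈ 4.5360. The PNT-predicted ratio is (4127/ln(4127)) / (694/ln(694)) ≈ 4.6732. The two agree to within a few percent, as expected.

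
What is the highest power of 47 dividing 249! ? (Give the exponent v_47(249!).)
v_47(249!) = 5

Legendre's formula: v_p(n!) = Σ_{k ≥ 1} ⌊n / p^k⌋. For p = 47, n = 249, the terms are:
  ⌊249/47^1⌋ = ⌊249/47⌋ = 5
(the next term ⌊249/47^2⌋ = 0, terminating the sum). Summing: v_47(249!) = 5 = 5.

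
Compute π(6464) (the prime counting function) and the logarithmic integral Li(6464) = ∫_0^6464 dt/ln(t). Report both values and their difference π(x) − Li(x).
π(6464) = 838;  Li(6464) ≈ 853.52;  π(x) − Li(x) ≈ -15.52.

Direct count of primes ≤ 6464 gives π(6464) = 838. Numerical evaluation of the logarithmic integral gives Li(6464) ≈ 853.52. The difference π(x) − Li(x) ≈ -15.52 is typically negative for small/moderate x (Li(x) overestimates), though Littlewood's theorem shows this sign changes infinitely often.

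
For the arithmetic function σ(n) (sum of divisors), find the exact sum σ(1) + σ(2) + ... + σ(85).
Σ_{n ≤ 85} σ(n) = 5977

Compute σ(n) for each 1 ≤ n ≤ 85: σ(1) = 1, σ(2) = 3, σ(3) = 4, σ(4) = 7, σ(5) = 6, σ(6) = 12, σ(7) = 8, σ(8) = 15, σ(9) = 13, σ(10) = 18, σ(11) = 12, σ(12) = 28, σ(13) = 14, σ(14) = 24, σ(15) = 24, σ(16) = 31, σ(17) = 18, σ(18) = 39, σ(19) = 20, σ(20) = 42, σ(21) = 32, σ(22) = 36, σ(23) = 24, σ(24) = 60, σ(25) = 31, σ(26) = 42, σ(27) = 40, σ(28) = 56, σ(29) = 30, σ(30) = 72, σ(31) = 32, σ(32) = 63, σ(33) = 48, σ(34) = 54, σ(35) = 48, σ(36) = 91, σ(37) = 38, σ(38) = 60, σ(39) = 56, σ(40) = 90, σ(41) = 42, σ(42) = 96, σ(43) = 44, σ(44) = 84, σ(45) = 78, σ(46) = 72, σ(47) = 48, σ(48) = 124, σ(49) = 57, σ(50) = 93, σ(51) = 72, σ(52) = 98, σ(53) = 54, σ(54) = 120, σ(55) = 72, σ(56) = 120, σ(57) = 80, σ(58) = 90, σ(59) = 60, σ(60) = 168, σ(61) = 62, σ(62) = 96, σ(63) = 104, σ(64) = 127, σ(65) = 84, σ(66) = 144, σ(67) = 68, σ(68) = 126, σ(69) = 96, σ(70) = 144, σ(71) = 72, σ(72) = 195, σ(73) = 74, σ(74) = 114, σ(75) = 124, σ(76) = 140, σ(77) = 96, σ(78) = 168, σ(79) = 80, σ(80) = 186, σ(81) = 121, σ(82) = 126, σ(83) = 84, σ(84) = 224, σ(85) = 108. Summing all 85 values: 5977. (Average order: Σ_{n ≤ x} σ(n) ~ (π²/12) x². For x = 85, (π²/12)·85² ≈ 5942.32.)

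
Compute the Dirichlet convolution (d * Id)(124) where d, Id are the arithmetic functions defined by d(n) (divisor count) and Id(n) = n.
(d * Id)(124) = 363

Divisors of 124: [1, 2, 4, 31, 62, 124]. For each d | 124:
  d = 1: d(1) · Id(124/1) = 1 · 124 = 124
  d = 2: d(2) · Id(124/2) = 2 · 62 = 124
  d = 4: d(4) · Id(124/4) = 3 · 31 = 93
  d = 31: d(31) · Id(124/31) = 2 · 4 = 8
  d = 62: d(62) · Id(124/62) = 4 · 2 = 8
  d = 124: d(124) · Id(124/124) = 6 · 1 = 6
Summing: (d * Id)(124) = 124 + 124 + 93 + 8 + 8 + 6 = 363.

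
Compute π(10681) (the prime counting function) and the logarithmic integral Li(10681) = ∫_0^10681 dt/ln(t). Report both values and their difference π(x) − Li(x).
π(10681) = 1302;  Li(10681) ≈ 1319.81;  π(x) − Li(x) ≈ -17.81.

Direct count of primes ≤ 10681 gives π(10681) = 1302. Numerical evaluation of the logarithmic integral gives Li(10681) ≈ 1319.81. The difference π(x) − Li(x) ≈ -17.81 is typically negative for small/moderate x (Li(x) overestimates), though Littlewood's theorem shows this sign changes infinitely often.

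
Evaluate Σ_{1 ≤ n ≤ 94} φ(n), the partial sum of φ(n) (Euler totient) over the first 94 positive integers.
Σ_{n ≤ 94} φ(n) = 2702

Compute φ(n) for each 1 ≤ n ≤ 94: φ(1) = 1, φ(2) = 1, φ(3) = 2, φ(4) = 2, φ(5) = 4, φ(6) = 2, φ(7) = 6, φ(8) = 4, φ(9) = 6, φ(10) = 4, φ(11) = 10, φ(12) = 4, φ(13) = 12, φ(14) = 6, φ(15) = 8, φ(16) = 8, φ(17) = 16, φ(18) = 6, φ(19) = 18, φ(20) = 8, φ(21) = 12, φ(22) = 10, φ(23) = 22, φ(24) = 8, φ(25) = 20, φ(26) = 12, φ(27) = 18, φ(28) = 12, φ(29) = 28, φ(30) = 8, φ(31) = 30, φ(32) = 16, φ(33) = 20, φ(34) = 16, φ(35) = 24, φ(36) = 12, φ(37) = 36, φ(38) = 18, φ(39) = 24, φ(40) = 16, φ(41) = 40, φ(42) = 12, φ(43) = 42, φ(44) = 20, φ(45) = 24, φ(46) = 22, φ(47) = 46, φ(48) = 16, φ(49) = 42, φ(50) = 20, φ(51) = 32, φ(52) = 24, φ(53) = 52, φ(54) = 18, φ(55) = 40, φ(56) = 24, φ(57) = 36, φ(58) = 28, φ(59) = 58, φ(60) = 16, φ(61) = 60, φ(62) = 30, φ(63) = 36, φ(64) = 32, φ(65) = 48, φ(66) = 20, φ(67) = 66, φ(68) = 32, φ(69) = 44, φ(70) = 24, φ(71) = 70, φ(72) = 24, φ(73) = 72, φ(74) = 36, φ(75) = 40, φ(76) = 36, φ(77) = 60, φ(78) = 24, φ(79) = 78, φ(80) = 32, φ(81) = 54, φ(82) = 40, φ(83) = 82, φ(84) = 24, φ(85) = 64, φ(86) = 42, φ(87) = 56, φ(88) = 40, φ(89) = 88, φ(90) = 24, φ(91) = 72, φ(92) = 44, φ(93) = 60, φ(94) = 46. Summing all 94 values: 2702. (Average order: Σ_{n ≤ x} φ(n) ~ (3/π²) x². For x = 94, (3/π²)·94² ≈ 2685.82.)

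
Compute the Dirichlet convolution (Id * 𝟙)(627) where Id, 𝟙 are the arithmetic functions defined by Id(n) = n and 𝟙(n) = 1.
(Id * 𝟙)(627) = 960

Divisors of 627: [1, 3, 11, 19, 33, 57, 209, 627]. For each d | 627:
  d = 1: Id(1) · 𝟙(627/1) = 1 · 1 = 1
  d = 3: Id(3) · 𝟙(627/3) = 3 · 1 = 3
  d = 11: Id(11) · 𝟙(627/11) = 11 · 1 = 11
  d = 19: Id(19) · 𝟙(627/19) = 19 · 1 = 19
  d = 33: Id(33) · 𝟙(627/33) = 33 · 1 = 33
  d = 57: Id(57) · 𝟙(627/57) = 57 · 1 = 57
  d = 209: Id(209) · 𝟙(627/209) = 209 · 1 = 209
  d = 627: Id(627) · 𝟙(627/627) = 627 · 1 = 627
Summing: (Id * 𝟙)(627) = 1 + 3 + 11 + 19 + 33 + 57 + 209 + 627 = 960.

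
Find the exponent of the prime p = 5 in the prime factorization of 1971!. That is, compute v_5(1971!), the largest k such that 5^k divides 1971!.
v_5(1971!) = 490

Legendre's formula: v_p(n!) = Σ_{k ≥ 1} ⌊n / p^k⌋. For p = 5, n = 1971, the terms are:
  ⌊1971/5^1⌋ = ⌊1971/5⌋ = 394
  ⌊1971/5^2⌋ = ⌊1971/25⌋ = 78
  ⌊1971/5^3⌋ = ⌊1971/125⌋ = 15
  ⌊1971/5^4⌋ = ⌊1971/625⌋ = 3
(the next term ⌊1971/5^5⌋ = 0, terminating the sum). Summing: v_5(1971!) = 394 + 78 + 15 + 3 = 490.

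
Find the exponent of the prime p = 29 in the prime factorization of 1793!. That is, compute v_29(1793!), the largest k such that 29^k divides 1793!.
v_29(1793!) = 63

Legendre's formula: v_p(n!) = Σ_{k ≥ 1} ⌊n / p^k⌋. For p = 29, n = 1793, the terms are:
  ⌊1793/29^1⌋ = ⌊1793/29⌋ = 61
  ⌊1793/29^2⌋ = ⌊1793/841⌋ = 2
(the next term ⌊1793/29^3⌋ = 0, terminating the sum). Summing: v_29(1793!) = 61 + 2 = 63.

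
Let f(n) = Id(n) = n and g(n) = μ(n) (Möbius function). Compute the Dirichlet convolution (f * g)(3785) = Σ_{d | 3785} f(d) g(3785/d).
(Id * μ)(3785) = 3024

Divisors of 3785: [1, 5, 757, 3785]. For each d | 3785:
  d = 1: Id(1) · μ(3785/1) = 1 · 1 = 1
  d = 5: Id(5) · μ(3785/5) = 5 · -1 = -5
  d = 757: Id(757) · μ(3785/757) = 757 · -1 = -757
  d = 3785: Id(3785) · μ(3785/3785) = 3785 · 1 = 3785
Summing: (Id * μ)(3785) = 1 + -5 + -757 + 3785 = 3024.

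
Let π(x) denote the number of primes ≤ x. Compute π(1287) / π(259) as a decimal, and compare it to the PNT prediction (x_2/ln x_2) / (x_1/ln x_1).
π(1287)/π(259) = 208/55 ≈ 3.7818;  PNT prediction ≈ 3.8565.

π(259) = 55 and π(1287) = 208, so π(1287)/π(259) ≈ 3.7818. The PNT-predicted ratio is (1287/ln(1287)) / (259/ln(259)) ≈ 3.8565. The two agree to within a few percent, as expected.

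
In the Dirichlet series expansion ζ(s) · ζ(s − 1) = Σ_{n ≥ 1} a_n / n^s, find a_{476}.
σ(476) = 1008

In the product (Σ m^0/m^s)(Σ k / k^s) = Σ (Σ_{d | n} d) / n^s, the coefficient of 1/n^s is σ(n) = Σ_{d | n} d. For n = 476, divisors are [1, 2, 4, 7, 14, 17, 28, 34, 68, 119, 238, 476]; summing: σ(476) = 1008.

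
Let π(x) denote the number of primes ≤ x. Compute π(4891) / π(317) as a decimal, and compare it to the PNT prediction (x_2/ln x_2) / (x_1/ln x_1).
π(4891)/π(317) = 654/66 ≈ 9.9091;  PNT prediction ≈ 10.4594.

π(317) = 66 and π(4891) = 654, so π(4891)/π(317) ≈ 9.9091. The PNT-predicted ratio is (4891/ln(4891)) / (317/ln(317)) ≈ 10.4594. The two agree to within a few percent, as expected.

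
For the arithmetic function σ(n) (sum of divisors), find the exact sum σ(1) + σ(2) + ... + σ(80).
Σ_{n ≤ 80} σ(n) = 5314

Compute σ(n) for each 1 ≤ n ≤ 80: σ(1) = 1, σ(2) = 3, σ(3) = 4, σ(4) = 7, σ(5) = 6, σ(6) = 12, σ(7) = 8, σ(8) = 15, σ(9) = 13, σ(10) = 18, σ(11) = 12, σ(12) = 28, σ(13) = 14, σ(14) = 24, σ(15) = 24, σ(16) = 31, σ(17) = 18, σ(18) = 39, σ(19) = 20, σ(20) = 42, σ(21) = 32, σ(22) = 36, σ(23) = 24, σ(24) = 60, σ(25) = 31, σ(26) = 42, σ(27) = 40, σ(28) = 56, σ(29) = 30, σ(30) = 72, σ(31) = 32, σ(32) = 63, σ(33) = 48, σ(34) = 54, σ(35) = 48, σ(36) = 91, σ(37) = 38, σ(38) = 60, σ(39) = 56, σ(40) = 90, σ(41) = 42, σ(42) = 96, σ(43) = 44, σ(44) = 84, σ(45) = 78, σ(46) = 72, σ(47) = 48, σ(48) = 124, σ(49) = 57, σ(50) = 93, σ(51) = 72, σ(52) = 98, σ(53) = 54, σ(54) = 120, σ(55) = 72, σ(56) = 120, σ(57) = 80, σ(58) = 90, σ(59) = 60, σ(60) = 168, σ(61) = 62, σ(62) = 96, σ(63) = 104, σ(64) = 127, σ(65) = 84, σ(66) = 144, σ(67) = 68, σ(68) = 126, σ(69) = 96, σ(70) = 144, σ(71) = 72, σ(72) = 195, σ(73) = 74, σ(74) = 114, σ(75) = 124, σ(76) = 140, σ(77) = 96, σ(78) = 168, σ(79) = 80, σ(80) = 186. Summing all 80 values: 5314. (Average order: Σ_{n ≤ x} σ(n) ~ (π²/12) x². For x = 80, (π²/12)·80² ≈ 5263.79.)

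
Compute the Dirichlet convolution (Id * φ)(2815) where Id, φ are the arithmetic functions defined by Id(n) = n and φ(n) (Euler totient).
(Id * φ)(2815) = 10125

Divisors of 2815: [1, 5, 563, 2815]. For each d | 2815:
  d = 1: Id(1) · φ(2815/1) = 1 · 2248 = 2248
  d = 5: Id(5) · φ(2815/5) = 5 · 562 = 2810
  d = 563: Id(563) · φ(2815/563) = 563 · 4 = 2252
  d = 2815: Id(2815) · φ(2815/2815) = 2815 · 1 = 2815
Summing: (Id * φ)(2815) = 2248 + 2810 + 2252 + 2815 = 10125.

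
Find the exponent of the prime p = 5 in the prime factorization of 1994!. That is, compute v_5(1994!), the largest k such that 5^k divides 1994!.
v_5(1994!) = 495

Legendre's formula: v_p(n!) = Σ_{k ≥ 1} ⌊n / p^k⌋. For p = 5, n = 1994, the terms are:
  ⌊1994/5^1⌋ = ⌊1994/5⌋ = 398
  ⌊1994/5^2⌋ = ⌊1994/25⌋ = 79
  ⌊1994/5^3⌋ = ⌊1994/125⌋ = 15
  ⌊1994/5^4⌋ = ⌊1994/625⌋ = 3
(the next term ⌊1994/5^5⌋ = 0, terminating the sum). Summing: v_5(1994!) = 398 + 79 + 15 + 3 = 495.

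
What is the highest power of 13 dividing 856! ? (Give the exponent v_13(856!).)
v_13(856!) = 70

Legendre's formula: v_p(n!) = Σ_{k ≥ 1} ⌊n / p^k⌋. For p = 13, n = 856, the terms are:
  ⌊856/13^1⌋ = ⌊856/13⌋ = 65
  ⌊856/13^2⌋ = ⌊856/169⌋ = 5
(the next term ⌊856/13^3⌋ = 0, terminating the sum). Summing: v_13(856!) = 65 + 5 = 70.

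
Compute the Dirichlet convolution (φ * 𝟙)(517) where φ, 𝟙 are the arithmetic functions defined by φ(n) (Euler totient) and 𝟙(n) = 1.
(φ * 𝟙)(517) = 517

Divisors of 517: [1, 11, 47, 517]. For each d | 517:
  d = 1: φ(1) · 𝟙(517/1) = 1 · 1 = 1
  d = 11: φ(11) · 𝟙(517/11) = 10 · 1 = 10
  d = 47: φ(47) · 𝟙(517/47) = 46 · 1 = 46
  d = 517: φ(517) · 𝟙(517/517) = 460 · 1 = 460
Summing: (φ * 𝟙)(517) = 1 + 10 + 46 + 460 = 517.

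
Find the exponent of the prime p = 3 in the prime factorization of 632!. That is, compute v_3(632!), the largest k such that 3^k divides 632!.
v_3(632!) = 312

Legendre's formula: v_p(n!) = Σ_{k ≥ 1} ⌊n / p^k⌋. For p = 3, n = 632, the terms are:
  ⌊632/3^1⌋ = ⌊632/3⌋ = 210
  ⌊632/3^2⌋ = ⌊632/9⌋ = 70
  ⌊632/3^3⌋ = ⌊632/27⌋ = 23
  ⌊632/3^4⌋ = ⌊632/81⌋ = 7
  ⌊632/3^5⌋ = ⌊632/243⌋ = 2
(the next term ⌊632/3^6⌋ = 0, terminating the sum). Summing: v_3(632!) = 210 + 70 + 23 + 7 + 2 = 312.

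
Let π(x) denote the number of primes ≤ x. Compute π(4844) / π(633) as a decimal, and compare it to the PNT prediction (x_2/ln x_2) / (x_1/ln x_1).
π(4844)/π(633) = 650/115 ≈ 5.6522;  PNT prediction ≈ 5.8172.

π(633) = 115 and π(4844) = 650, so π(4844)/π(633) ≈ 5.6522. The PNT-predicted ratio is (4844/ln(4844)) / (633/ln(633)) ≈ 5.8172. The two agree to within a few percent, as expected.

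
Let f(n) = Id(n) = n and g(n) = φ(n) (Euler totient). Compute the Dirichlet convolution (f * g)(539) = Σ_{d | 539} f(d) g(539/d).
(Id * φ)(539) = 2793

Divisors of 539: [1, 7, 11, 49, 77, 539]. For each d | 539:
  d = 1: Id(1) · φ(539/1) = 1 · 420 = 420
  d = 7: Id(7) · φ(539/7) = 7 · 60 = 420
  d = 11: Id(11) · φ(539/11) = 11 · 42 = 462
  d = 49: Id(49) · φ(539/49) = 49 · 10 = 490
  d = 77: Id(77) · φ(539/77) = 77 · 6 = 462
  d = 539: Id(539) · φ(539/539) = 539 · 1 = 539
Summing: (Id * φ)(539) = 420 + 420 + 462 + 490 + 462 + 539 = 2793.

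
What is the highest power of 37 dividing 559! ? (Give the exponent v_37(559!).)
v_37(559!) = 15

Legendre's formula: v_p(n!) = Σ_{k ≥ 1} ⌊n / p^k⌋. For p = 37, n = 559, the terms are:
  ⌊559/37^1⌋ = ⌊559/37⌋ = 15
(the next term ⌊559/37^2⌋ = 0, terminating the sum). Summing: v_37(559!) = 15 = 15.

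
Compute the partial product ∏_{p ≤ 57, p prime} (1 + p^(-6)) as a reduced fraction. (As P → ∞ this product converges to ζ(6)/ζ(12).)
∏ = 360549358903447598496102606972302575686854635195266223026920975630213276302501208168000000/354490140797970318435085924328566932610522860437094896232244152761372626351680260596056897

The primes p ≤ 57 are [2, 3, 5, 7, 11, 13, 17, 19, 23, 29, 31, 37, 41, 43, 47, 53]. For each, (1 + 1/p^6) = (p^6 + 1)/p^6. Multiplying these fractions over p ∈ [2, 3, 5, 7, 11, 13, 17, 19, 23, 29, 31, 37, 41, 43, 47, 53] gives 360549358903447598496102606972302575686854635195266223026920975630213276302501208168000000/354490140797970318435085924328566932610522860437094896232244152761372626351680260596056897. (In the limit P → ∞ this tends to ζ(6)/ζ(12).)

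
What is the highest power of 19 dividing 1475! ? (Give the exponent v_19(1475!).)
v_19(1475!) = 81

Legendre's formula: v_p(n!) = Σ_{k ≥ 1} ⌊n / p^k⌋. For p = 19, n = 1475, the terms are:
  ⌊1475/19^1⌋ = ⌊1475/19⌋ = 77
  ⌊1475/19^2⌋ = ⌊1475/361⌋ = 4
(the next term ⌊1475/19^3⌋ = 0, terminating the sum). Summing: v_19(1475!) = 77 + 4 = 81.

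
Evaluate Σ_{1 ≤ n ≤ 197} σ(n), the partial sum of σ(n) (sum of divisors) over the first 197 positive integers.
Σ_{n ≤ 197} σ(n) = 31911

Compute σ(n) for each 1 ≤ n ≤ 197: σ(1) = 1, σ(2) = 3, σ(3) = 4, σ(4) = 7, σ(5) = 6, σ(6) = 12, σ(7) = 8, σ(8) = 15, σ(9) = 13, σ(10) = 18, σ(11) = 12, σ(12) = 28, σ(13) = 14, σ(14) = 24, σ(15) = 24, σ(16) = 31, σ(17) = 18, σ(18) = 39, σ(19) = 20, σ(20) = 42, σ(21) = 32, σ(22) = 36, σ(23) = 24, σ(24) = 60, σ(25) = 31, σ(26) = 42, σ(27) = 40, σ(28) = 56, σ(29) = 30, σ(30) = 72, σ(31) = 32, σ(32) = 63, σ(33) = 48, σ(34) = 54, σ(35) = 48, σ(36) = 91, σ(37) = 38, σ(38) = 60, σ(39) = 56, σ(40) = 90, σ(41) = 42, σ(42) = 96, σ(43) = 44, σ(44) = 84, σ(45) = 78, σ(46) = 72, σ(47) = 48, σ(48) = 124, σ(49) = 57, σ(50) = 93, σ(51) = 72, σ(52) = 98, σ(53) = 54, σ(54) = 120, σ(55) = 72, σ(56) = 120, σ(57) = 80, σ(58) = 90, σ(59) = 60, σ(60) = 168, σ(61) = 62, σ(62) = 96, σ(63) = 104, σ(64) = 127, σ(65) = 84, σ(66) = 144, σ(67) = 68, σ(68) = 126, σ(69) = 96, σ(70) = 144, σ(71) = 72, σ(72) = 195, σ(73) = 74, σ(74) = 114, σ(75) = 124, σ(76) = 140, σ(77) = 96, σ(78) = 168, σ(79) = 80, σ(80) = 186, σ(81) = 121, σ(82) = 126, σ(83) = 84, σ(84) = 224, σ(85) = 108, σ(86) = 132, σ(87) = 120, σ(88) = 180, σ(89) = 90, σ(90) = 234, σ(91) = 112, σ(92) = 168, σ(93) = 128, σ(94) = 144, σ(95) = 120, σ(96) = 252, σ(97) = 98, σ(98) = 171, σ(99) = 156, σ(100) = 217, σ(101) = 102, σ(102) = 216, σ(103) = 104, σ(104) = 210, σ(105) = 192, σ(106) = 162, σ(107) = 108, σ(108) = 280, σ(109) = 110, σ(110) = 216, σ(111) = 152, σ(112) = 248, σ(113) = 114, σ(114) = 240, σ(115) = 144, σ(116) = 210, σ(117) = 182, σ(118) = 180, σ(119) = 144, σ(120) = 360, σ(121) = 133, σ(122) = 186, σ(123) = 168, σ(124) = 224, σ(125) = 156, σ(126) = 312, σ(127) = 128, σ(128) = 255, σ(129) = 176, σ(130) = 252, σ(131) = 132, σ(132) = 336, σ(133) = 160, σ(134) = 204, σ(135) = 240, σ(136) = 270, σ(137) = 138, σ(138) = 288, σ(139) = 140, σ(140) = 336, σ(141) = 192, σ(142) = 216, σ(143) = 168, σ(144) = 403, σ(145) = 180, σ(146) = 222, σ(147) = 228, σ(148) = 266, σ(149) = 150, σ(150) = 372, σ(151) = 152, σ(152) = 300, σ(153) = 234, σ(154) = 288, σ(155) = 192, σ(156) = 392, σ(157) = 158, σ(158) = 240, σ(159) = 216, σ(160) = 378, σ(161) = 192, σ(162) = 363, σ(163) = 164, σ(164) = 294, σ(165) = 288, σ(166) = 252, σ(167) = 168, σ(168) = 480, σ(169) = 183, σ(170) = 324, σ(171) = 260, σ(172) = 308, σ(173) = 174, σ(174) = 360, σ(175) = 248, σ(176) = 372, σ(177) = 240, σ(178) = 270, σ(179) = 180, σ(180) = 546, σ(181) = 182, σ(182) = 336, σ(183) = 248, σ(184) = 360, σ(185) = 228, σ(186) = 384, σ(187) = 216, σ(188) = 336, σ(189) = 320, σ(190) = 360, σ(191) = 192, σ(192) = 508, σ(193) = 194, σ(194) = 294, σ(195) = 336, σ(196) = 399, σ(197) = 198. Summing all 197 values: 31911. (Average order: Σ_{n ≤ x} σ(n) ~ (π²/12) x². For x = 197, (π²/12)·197² ≈ 31919.12.)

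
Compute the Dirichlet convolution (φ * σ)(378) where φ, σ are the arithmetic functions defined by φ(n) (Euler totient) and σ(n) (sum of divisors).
(φ * σ)(378) = 6048

Divisors of 378: [1, 2, 3, 6, 7, 9, 14, 18, 21, 27, 42, 54, 63, 126, 189, 378]. For each d | 378:
  d = 1: φ(1) · σ(378/1) = 1 · 960 = 960
  d = 2: φ(2) · σ(378/2) = 1 · 320 = 320
  d = 3: φ(3) · σ(378/3) = 2 · 312 = 624
  d = 6: φ(6) · σ(378/6) = 2 · 104 = 208
  d = 7: φ(7) · σ(378/7) = 6 · 120 = 720
  d = 9: φ(9) · σ(378/9) = 6 · 96 = 576
  d = 14: φ(14) · σ(378/14) = 6 · 40 = 240
  d = 18: φ(18) · σ(378/18) = 6 · 32 = 192
  d = 21: φ(21) · σ(378/21) = 12 · 39 = 468
  d = 27: φ(27) · σ(378/27) = 18 · 24 = 432
  d = 42: φ(42) · σ(378/42) = 12 · 13 = 156
  d = 54: φ(54) · σ(378/54) = 18 · 8 = 144
  d = 63: φ(63) · σ(378/63) = 36 · 12 = 432
  d = 126: φ(126) · σ(378/126) = 36 · 4 = 144
  d = 189: φ(189) · σ(378/189) = 108 · 3 = 324
  d = 378: φ(378) · σ(378/378) = 108 · 1 = 108
Summing: (φ * σ)(378) = 960 + 320 + 624 + 208 + 720 + 576 + 240 + 192 + 468 + 432 + 156 + 144 + 432 + 144 + 324 + 108 = 6048.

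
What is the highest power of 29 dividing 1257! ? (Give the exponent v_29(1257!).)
v_29(1257!) = 44

Legendre's formula: v_p(n!) = Σ_{k ≥ 1} ⌊n / p^k⌋. For p = 29, n = 1257, the terms are:
  ⌊1257/29^1⌋ = ⌊1257/29⌋ = 43
  ⌊1257/29^2⌋ = ⌊1257/841⌋ = 1
(the next term ⌊1257/29^3⌋ = 0, terminating the sum). Summing: v_29(1257!) = 43 + 1 = 44.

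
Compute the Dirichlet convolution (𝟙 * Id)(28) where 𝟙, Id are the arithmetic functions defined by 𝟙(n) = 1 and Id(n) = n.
(𝟙 * Id)(28) = 56

Divisors of 28: [1, 2, 4, 7, 14, 28]. For each d | 28:
  d = 1: 𝟙(1) · Id(28/1) = 1 · 28 = 28
  d = 2: 𝟙(2) · Id(28/2) = 1 · 14 = 14
  d = 4: 𝟙(4) · Id(28/4) = 1 · 7 = 7
  d = 7: 𝟙(7) · Id(28/7) = 1 · 4 = 4
  d = 14: 𝟙(14) · Id(28/14) = 1 · 2 = 2
  d = 28: 𝟙(28) · Id(28/28) = 1 · 1 = 1
Summing: (𝟙 * Id)(28) = 28 + 14 + 7 + 4 + 2 + 1 = 56.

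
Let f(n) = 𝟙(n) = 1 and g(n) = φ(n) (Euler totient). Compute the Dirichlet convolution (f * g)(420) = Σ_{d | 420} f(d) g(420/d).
(𝟙 * φ)(420) = 420

Divisors of 420: [1, 2, 3, 4, 5, 6, 7, 10, 12, 14, 15, 20, 21, 28, 30, 35, 42, 60, 70, 84, 105, 140, 210, 420]. For each d | 420:
  d = 1: 𝟙(1) · φ(420/1) = 1 · 96 = 96
  d = 2: 𝟙(2) · φ(420/2) = 1 · 48 = 48
  d = 3: 𝟙(3) · φ(420/3) = 1 · 48 = 48
  d = 4: 𝟙(4) · φ(420/4) = 1 · 48 = 48
  d = 5: 𝟙(5) · φ(420/5) = 1 · 24 = 24
  d = 6: 𝟙(6) · φ(420/6) = 1 · 24 = 24
  d = 7: 𝟙(7) · φ(420/7) = 1 · 16 = 16
  d = 10: 𝟙(10) · φ(420/10) = 1 · 12 = 12
  d = 12: 𝟙(12) · φ(420/12) = 1 · 24 = 24
  d = 14: 𝟙(14) · φ(420/14) = 1 · 8 = 8
  d = 15: 𝟙(15) · φ(420/15) = 1 · 12 = 12
  d = 20: 𝟙(20) · φ(420/20) = 1 · 12 = 12
  d = 21: 𝟙(21) · φ(420/21) = 1 · 8 = 8
  d = 28: 𝟙(28) · φ(420/28) = 1 · 8 = 8
  d = 30: 𝟙(30) · φ(420/30) = 1 · 6 = 6
  d = 35: 𝟙(35) · φ(420/35) = 1 · 4 = 4
  d = 42: 𝟙(42) · φ(420/42) = 1 · 4 = 4
  d = 60: 𝟙(60) · φ(420/60) = 1 · 6 = 6
  d = 70: 𝟙(70) · φ(420/70) = 1 · 2 = 2
  d = 84: 𝟙(84) · φ(420/84) = 1 · 4 = 4
  d = 105: 𝟙(105) · φ(420/105) = 1 · 2 = 2
  d = 140: 𝟙(140) · φ(420/140) = 1 · 2 = 2
  d = 210: 𝟙(210) · φ(420/210) = 1 · 1 = 1
  d = 420: 𝟙(420) · φ(420/420) = 1 · 1 = 1
Summing: (𝟙 * φ)(420) = 96 + 48 + 48 + 48 + 24 + 24 + 16 + 12 + 24 + 8 + 12 + 12 + 8 + 8 + 6 + 4 + 4 + 6 + 2 + 4 + 2 + 2 + 1 + 1 = 420.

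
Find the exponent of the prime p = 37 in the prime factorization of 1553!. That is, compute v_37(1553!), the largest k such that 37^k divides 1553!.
v_37(1553!) = 42

Legendre's formula: v_p(n!) = Σ_{k ≥ 1} ⌊n / p^k⌋. For p = 37, n = 1553, the terms are:
  ⌊1553/37^1⌋ = ⌊1553/37⌋ = 41
  ⌊1553/37^2⌋ = ⌊1553/1369⌋ = 1
(the next term ⌊1553/37^3⌋ = 0, terminating the sum). Summing: v_37(1553!) = 41 + 1 = 42.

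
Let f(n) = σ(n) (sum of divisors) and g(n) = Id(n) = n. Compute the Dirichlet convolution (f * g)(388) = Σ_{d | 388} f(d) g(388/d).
(σ * Id)(388) = 3315

Divisors of 388: [1, 2, 4, 97, 194, 388]. For each d | 388:
  d = 1: σ(1) · Id(388/1) = 1 · 388 = 388
  d = 2: σ(2) · Id(388/2) = 3 · 194 = 582
  d = 4: σ(4) · Id(388/4) = 7 · 97 = 679
  d = 97: σ(97) · Id(388/97) = 98 · 4 = 392
  d = 194: σ(194) · Id(388/194) = 294 · 2 = 588
  d = 388: σ(388) · Id(388/388) = 686 · 1 = 686
Summing: (σ * Id)(388) = 388 + 582 + 679 + 392 + 588 + 686 = 3315.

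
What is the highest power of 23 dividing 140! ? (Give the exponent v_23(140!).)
v_23(140!) = 6

Legendre's formula: v_p(n!) = Σ_{k ≥ 1} ⌊n / p^k⌋. For p = 23, n = 140, the terms are:
  ⌊140/23^1⌋ = ⌊140/23⌋ = 6
(the next term ⌊140/23^2⌋ = 0, terminating the sum). Summing: v_23(140!) = 6 = 6.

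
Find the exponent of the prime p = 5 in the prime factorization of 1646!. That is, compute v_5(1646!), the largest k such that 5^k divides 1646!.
v_5(1646!) = 409

Legendre's formula: v_p(n!) = Σ_{k ≥ 1} ⌊n / p^k⌋. For p = 5, n = 1646, the terms are:
  ⌊1646/5^1⌋ = ⌊1646/5⌋ = 329
  ⌊1646/5^2⌋ = ⌊1646/25⌋ = 65
  ⌊1646/5^3⌋ = ⌊1646/125⌋ = 13
  ⌊1646/5^4⌋ = ⌊1646/625⌋ = 2
(the next term ⌊1646/5^5⌋ = 0, terminating the sum). Summing: v_5(1646!) = 329 + 65 + 13 + 2 = 409.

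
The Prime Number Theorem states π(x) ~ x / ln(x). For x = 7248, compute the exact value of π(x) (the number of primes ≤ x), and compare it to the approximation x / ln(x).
π(7248) = 927;  x/ln(x) ≈ 815.44;  relative error ≈ 12.03%.

Directly count primes up to 7248: π(7248) = 927. The PNT approximation gives 7248/ln(7248) ≈ 7248/8.88848 ≈ 815.44. Relative error (π(x) − x/ln(x)) / π(x) ≈ 12.03%; the approximation is known to undercount slightly (Li(x) is a better estimate).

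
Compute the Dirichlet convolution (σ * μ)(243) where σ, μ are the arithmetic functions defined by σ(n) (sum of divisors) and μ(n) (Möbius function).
(σ * μ)(243) = 243

Divisors of 243: [1, 3, 9, 27, 81, 243]. For each d | 243:
  d = 1: σ(1) · μ(243/1) = 1 · 0 = 0
  d = 3: σ(3) · μ(243/3) = 4 · 0 = 0
  d = 9: σ(9) · μ(243/9) = 13 · 0 = 0
  d = 27: σ(27) · μ(243/27) = 40 · 0 = 0
  d = 81: σ(81) · μ(243/81) = 121 · -1 = -121
  d = 243: σ(243) · μ(243/243) = 364 · 1 = 364
Summing: (σ * μ)(243) = 0 + 0 + 0 + 0 + -121 + 364 = 243.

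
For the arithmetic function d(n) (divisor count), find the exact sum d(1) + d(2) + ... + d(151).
Σ_{n ≤ 151} d(n) = 782

Compute d(n) for each 1 ≤ n ≤ 151: d(1) = 1, d(2) = 2, d(3) = 2, d(4) = 3, d(5) = 2, d(6) = 4, d(7) = 2, d(8) = 4, d(9) = 3, d(10) = 4, d(11) = 2, d(12) = 6, d(13) = 2, d(14) = 4, d(15) = 4, d(16) = 5, d(17) = 2, d(18) = 6, d(19) = 2, d(20) = 6, d(21) = 4, d(22) = 4, d(23) = 2, d(24) = 8, d(25) = 3, d(26) = 4, d(27) = 4, d(28) = 6, d(29) = 2, d(30) = 8, d(31) = 2, d(32) = 6, d(33) = 4, d(34) = 4, d(35) = 4, d(36) = 9, d(37) = 2, d(38) = 4, d(39) = 4, d(40) = 8, d(41) = 2, d(42) = 8, d(43) = 2, d(44) = 6, d(45) = 6, d(46) = 4, d(47) = 2, d(48) = 10, d(49) = 3, d(50) = 6, d(51) = 4, d(52) = 6, d(53) = 2, d(54) = 8, d(55) = 4, d(56) = 8, d(57) = 4, d(58) = 4, d(59) = 2, d(60) = 12, d(61) = 2, d(62) = 4, d(63) = 6, d(64) = 7, d(65) = 4, d(66) = 8, d(67) = 2, d(68) = 6, d(69) = 4, d(70) = 8, d(71) = 2, d(72) = 12, d(73) = 2, d(74) = 4, d(75) = 6, d(76) = 6, d(77) = 4, d(78) = 8, d(79) = 2, d(80) = 10, d(81) = 5, d(82) = 4, d(83) = 2, d(84) = 12, d(85) = 4, d(86) = 4, d(87) = 4, d(88) = 8, d(89) = 2, d(90) = 12, d(91) = 4, d(92) = 6, d(93) = 4, d(94) = 4, d(95) = 4, d(96) = 12, d(97) = 2, d(98) = 6, d(99) = 6, d(100) = 9, d(101) = 2, d(102) = 8, d(103) = 2, d(104) = 8, d(105) = 8, d(106) = 4, d(107) = 2, d(108) = 12, d(109) = 2, d(110) = 8, d(111) = 4, d(112) = 10, d(113) = 2, d(114) = 8, d(115) = 4, d(116) = 6, d(117) = 6, d(118) = 4, d(119) = 4, d(120) = 16, d(121) = 3, d(122) = 4, d(123) = 4, d(124) = 6, d(125) = 4, d(126) = 12, d(127) = 2, d(128) = 8, d(129) = 4, d(130) = 8, d(131) = 2, d(132) = 12, d(133) = 4, d(134) = 4, d(135) = 8, d(136) = 8, d(137) = 2, d(138) = 8, d(139) = 2, d(140) = 12, d(141) = 4, d(142) = 4, d(143) = 4, d(144) = 15, d(145) = 4, d(146) = 4, d(147) = 6, d(148) = 6, d(149) = 2, d(150) = 12, d(151) = 2. Summing all 151 values: 782. (Dirichlet's divisor formula: Σ_{n ≤ x} d(n) = x ln(x) + (2γ − 1) x + O(√x). For x = 151, the asymptotic estimate is ≈ 780.93.)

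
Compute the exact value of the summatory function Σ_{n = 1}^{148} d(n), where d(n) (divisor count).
Σ_{n ≤ 148} d(n) = 766

Compute d(n) for each 1 ≤ n ≤ 148: d(1) = 1, d(2) = 2, d(3) = 2, d(4) = 3, d(5) = 2, d(6) = 4, d(7) = 2, d(8) = 4, d(9) = 3, d(10) = 4, d(11) = 2, d(12) = 6, d(13) = 2, d(14) = 4, d(15) = 4, d(16) = 5, d(17) = 2, d(18) = 6, d(19) = 2, d(20) = 6, d(21) = 4, d(22) = 4, d(23) = 2, d(24) = 8, d(25) = 3, d(26) = 4, d(27) = 4, d(28) = 6, d(29) = 2, d(30) = 8, d(31) = 2, d(32) = 6, d(33) = 4, d(34) = 4, d(35) = 4, d(36) = 9, d(37) = 2, d(38) = 4, d(39) = 4, d(40) = 8, d(41) = 2, d(42) = 8, d(43) = 2, d(44) = 6, d(45) = 6, d(46) = 4, d(47) = 2, d(48) = 10, d(49) = 3, d(50) = 6, d(51) = 4, d(52) = 6, d(53) = 2, d(54) = 8, d(55) = 4, d(56) = 8, d(57) = 4, d(58) = 4, d(59) = 2, d(60) = 12, d(61) = 2, d(62) = 4, d(63) = 6, d(64) = 7, d(65) = 4, d(66) = 8, d(67) = 2, d(68) = 6, d(69) = 4, d(70) = 8, d(71) = 2, d(72) = 12, d(73) = 2, d(74) = 4, d(75) = 6, d(76) = 6, d(77) = 4, d(78) = 8, d(79) = 2, d(80) = 10, d(81) = 5, d(82) = 4, d(83) = 2, d(84) = 12, d(85) = 4, d(86) = 4, d(87) = 4, d(88) = 8, d(89) = 2, d(90) = 12, d(91) = 4, d(92) = 6, d(93) = 4, d(94) = 4, d(95) = 4, d(96) = 12, d(97) = 2, d(98) = 6, d(99) = 6, d(100) = 9, d(101) = 2, d(102) = 8, d(103) = 2, d(104) = 8, d(105) = 8, d(106) = 4, d(107) = 2, d(108) = 12, d(109) = 2, d(110) = 8, d(111) = 4, d(112) = 10, d(113) = 2, d(114) = 8, d(115) = 4, d(116) = 6, d(117) = 6, d(118) = 4, d(119) = 4, d(120) = 16, d(121) = 3, d(122) = 4, d(123) = 4, d(124) = 6, d(125) = 4, d(126) = 12, d(127) = 2, d(128) = 8, d(129) = 4, d(130) = 8, d(131) = 2, d(132) = 12, d(133) = 4, d(134) = 4, d(135) = 8, d(136) = 8, d(137) = 2, d(138) = 8, d(139) = 2, d(140) = 12, d(141) = 4, d(142) = 4, d(143) = 4, d(144) = 15, d(145) = 4, d(146) = 4, d(147) = 6, d(148) = 6. Summing all 148 values: 766. (Dirichlet's divisor formula: Σ_{n ≤ x} d(n) = x ln(x) + (2γ − 1) x + O(√x). For x = 148, the asymptotic estimate is ≈ 762.44.)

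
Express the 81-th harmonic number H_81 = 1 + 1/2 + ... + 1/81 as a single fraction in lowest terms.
H_81 = 44031838385838021258243173365847173/8845597978580177157715301537899200

Direct summation: H_81 = 1 + 1/2 + ... + 1/81. The least common denominator is lcm(1, ..., 81) = 97301577764381948734868316916891200; over this denominator the numerator is 97301577764381948734868316916891200 + 48650788882190974367434158458445600 + 32433859254793982911622772305630400 + 24325394441095487183717079229222800 + 19460315552876389746973663383378240 + 16216929627396991455811386152815200 + 13900225394911706962124045273841600 + 12162697220547743591858539614611400 + 10811286418264660970540924101876800 + 9730157776438194873486831691689120 + 8845597978580177157715301537899200 + 8108464813698495727905693076407600 + 7484736751106303748836024378222400 + 6950112697455853481062022636920800 + 6486771850958796582324554461126080 + 6081348610273871795929269807305700 + 5723622221434232278521665700993600 + 5405643209132330485270462050938400 + 5121135671809576249203595627204800 + 4865078888219097436743415845844560 + 4633408464970568987374681757947200 + 4422798989290088578857650768949600 + 4230503381060084727602970300734400 + 4054232406849247863952846538203800 + 3892063110575277949394732676675648 + 3742368375553151874418012189111200 + 3603762139421553656846974700625600 + 3475056348727926740531011318460400 + 3355226819461446508098907479892800 + 3243385925479398291162277230563040 + 3138760573044578991447365061835200 + 3040674305136935897964634903652850 + 2948532659526725719238433845966400 + 2861811110717116139260832850496800 + 2780045078982341392424809054768320 + 2702821604566165242635231025469200 + 2629772372010322938780224781537600 + 2560567835904788124601797813602400 + 2494912250368767916278674792740800 + 2432539444109548718371707922922280 + 2373209213765413383777276022363200 + 2316704232485284493687340878973600 + 2262827389869347644996937602718400 + 2211399494645044289428825384474800 + 2162257283652932194108184820375360 + 2115251690530042363801485150367200 + 2070246335412381887975921636529600 + 2027116203424623931976423269101900 + 1985746484987386708874863610548800 + 1946031555287638974697366338337824 + 1907874073811410759507221900331200 + 1871184187776575937209006094555600 + 1835878825743055636506949375790400 + 1801881069710776828423487350312800 + 1769119595716035431543060307579840 + 1737528174363963370265505659230200 + 1707045223936525416401198542401600 + 1677613409730723254049453739946400 + 1649179284142066927709632490116800 + 1621692962739699145581138615281520 + 1595107832202982766145382244539200 + 1569380286522289495723682530917600 + 1544469488323522995791560585982400 + 1520337152568467948982317451826425 + 1496947350221260749767204875644480 + 1474266329763362859619216922983200 + 1452262354692267891565198759953600 + 1430905555358558069630416425248400 + 1410167793686694909200990100244800 + 1390022539491170696212404527384160 + 1370444757244816179364342491787200 + 1351410802283082621317615512734600 + 1332898325539478749792716670094400 + 1314886186005161469390112390768800 + 1297354370191759316464910892225216 + 1280283917952394062300898906801200 + 1263656854082882451102185933985600 + 1247456125184383958139337396370400 + 1231665541321290490314788821732800 + 1216269722054774359185853961461140 + 1201254046473851218948991566875200 = 484350222244218233840674907024318903, so H_81 = 484350222244218233840674907024318903/97301577764381948734868316916891200; reducing by gcd(484350222244218233840674907024318903, 97301577764381948734868316916891200) = 11 gives 44031838385838021258243173365847173/8845597978580177157715301537899200 ≈ 4.97782. (The PNT-adjacent estimate ln(81) + γ ≈ 4.97166 matches within O(1/n).)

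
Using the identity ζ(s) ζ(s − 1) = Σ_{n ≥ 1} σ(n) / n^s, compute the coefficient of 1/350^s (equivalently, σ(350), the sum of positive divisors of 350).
σ(350) = 744

In the product (Σ m^0/m^s)(Σ k / k^s) = Σ (Σ_{d | n} d) / n^s, the coefficient of 1/n^s is σ(n) = Σ_{d | n} d. For n = 350, divisors are [1, 2, 5, 7, 10, 14, 25, 35, 50, 70, 175, 350]; summing: σ(350) = 744.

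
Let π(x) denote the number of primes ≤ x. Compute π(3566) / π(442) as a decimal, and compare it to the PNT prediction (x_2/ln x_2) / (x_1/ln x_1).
π(3566)/π(442) = 499/85 ≈ 5.8706;  PNT prediction ≈ 6.0084.

π(442) = 85 and π(3566) = 499, so π(3566)/π(442) ≈ 5.8706. The PNT-predicted ratio is (3566/ln(3566)) / (442/ln(442)) ≈ 6.0084. The two agree to within a few percent, as expected.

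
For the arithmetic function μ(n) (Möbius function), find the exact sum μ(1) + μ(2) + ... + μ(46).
Σ_{n ≤ 46} μ(n) = -2

Compute μ(n) for each 1 ≤ n ≤ 46: μ(1) = 1, μ(2) = -1, μ(3) = -1, μ(4) = 0, μ(5) = -1, μ(6) = 1, μ(7) = -1, μ(8) = 0, μ(9) = 0, μ(10) = 1, μ(11) = -1, μ(12) = 0, μ(13) = -1, μ(14) = 1, μ(15) = 1, μ(16) = 0, μ(17) = -1, μ(18) = 0, μ(19) = -1, μ(20) = 0, μ(21) = 1, μ(22) = 1, μ(23) = -1, μ(24) = 0, μ(25) = 0, μ(26) = 1, μ(27) = 0, μ(28) = 0, μ(29) = -1, μ(30) = -1, μ(31) = -1, μ(32) = 0, μ(33) = 1, μ(34) = 1, μ(35) = 1, μ(36) = 0, μ(37) = -1, μ(38) = 1, μ(39) = 1, μ(40) = 0, μ(41) = -1, μ(42) = -1, μ(43) = -1, μ(44) = 0, μ(45) = 0, μ(46) = 1. Summing all 46 values: -2. (Mertens function M(x) = Σ_{n ≤ x} μ(n); on average M(x) should be small (PNT ⟺ M(x) = o(x)).)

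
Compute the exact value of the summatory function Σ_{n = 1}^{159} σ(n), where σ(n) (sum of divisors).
Σ_{n ≤ 159} σ(n) = 20776

Compute σ(n) for each 1 ≤ n ≤ 159: σ(1) = 1, σ(2) = 3, σ(3) = 4, σ(4) = 7, σ(5) = 6, σ(6) = 12, σ(7) = 8, σ(8) = 15, σ(9) = 13, σ(10) = 18, σ(11) = 12, σ(12) = 28, σ(13) = 14, σ(14) = 24, σ(15) = 24, σ(16) = 31, σ(17) = 18, σ(18) = 39, σ(19) = 20, σ(20) = 42, σ(21) = 32, σ(22) = 36, σ(23) = 24, σ(24) = 60, σ(25) = 31, σ(26) = 42, σ(27) = 40, σ(28) = 56, σ(29) = 30, σ(30) = 72, σ(31) = 32, σ(32) = 63, σ(33) = 48, σ(34) = 54, σ(35) = 48, σ(36) = 91, σ(37) = 38, σ(38) = 60, σ(39) = 56, σ(40) = 90, σ(41) = 42, σ(42) = 96, σ(43) = 44, σ(44) = 84, σ(45) = 78, σ(46) = 72, σ(47) = 48, σ(48) = 124, σ(49) = 57, σ(50) = 93, σ(51) = 72, σ(52) = 98, σ(53) = 54, σ(54) = 120, σ(55) = 72, σ(56) = 120, σ(57) = 80, σ(58) = 90, σ(59) = 60, σ(60) = 168, σ(61) = 62, σ(62) = 96, σ(63) = 104, σ(64) = 127, σ(65) = 84, σ(66) = 144, σ(67) = 68, σ(68) = 126, σ(69) = 96, σ(70) = 144, σ(71) = 72, σ(72) = 195, σ(73) = 74, σ(74) = 114, σ(75) = 124, σ(76) = 140, σ(77) = 96, σ(78) = 168, σ(79) = 80, σ(80) = 186, σ(81) = 121, σ(82) = 126, σ(83) = 84, σ(84) = 224, σ(85) = 108, σ(86) = 132, σ(87) = 120, σ(88) = 180, σ(89) = 90, σ(90) = 234, σ(91) = 112, σ(92) = 168, σ(93) = 128, σ(94) = 144, σ(95) = 120, σ(96) = 252, σ(97) = 98, σ(98) = 171, σ(99) = 156, σ(100) = 217, σ(101) = 102, σ(102) = 216, σ(103) = 104, σ(104) = 210, σ(105) = 192, σ(106) = 162, σ(107) = 108, σ(108) = 280, σ(109) = 110, σ(110) = 216, σ(111) = 152, σ(112) = 248, σ(113) = 114, σ(114) = 240, σ(115) = 144, σ(116) = 210, σ(117) = 182, σ(118) = 180, σ(119) = 144, σ(120) = 360, σ(121) = 133, σ(122) = 186, σ(123) = 168, σ(124) = 224, σ(125) = 156, σ(126) = 312, σ(127) = 128, σ(128) = 255, σ(129) = 176, σ(130) = 252, σ(131) = 132, σ(132) = 336, σ(133) = 160, σ(134) = 204, σ(135) = 240, σ(136) = 270, σ(137) = 138, σ(138) = 288, σ(139) = 140, σ(140) = 336, σ(141) = 192, σ(142) = 216, σ(143) = 168, σ(144) = 403, σ(145) = 180, σ(146) = 222, σ(147) = 228, σ(148) = 266, σ(149) = 150, σ(150) = 372, σ(151) = 152, σ(152) = 300, σ(153) = 234, σ(154) = 288, σ(155) = 192, σ(156) = 392, σ(157) = 158, σ(158) = 240, σ(159) = 216. Summing all 159 values: 20776. (Average order: Σ_{n ≤ x} σ(n) ~ (π²/12) x². For x = 159, (π²/12)·159² ≈ 20792.79.)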